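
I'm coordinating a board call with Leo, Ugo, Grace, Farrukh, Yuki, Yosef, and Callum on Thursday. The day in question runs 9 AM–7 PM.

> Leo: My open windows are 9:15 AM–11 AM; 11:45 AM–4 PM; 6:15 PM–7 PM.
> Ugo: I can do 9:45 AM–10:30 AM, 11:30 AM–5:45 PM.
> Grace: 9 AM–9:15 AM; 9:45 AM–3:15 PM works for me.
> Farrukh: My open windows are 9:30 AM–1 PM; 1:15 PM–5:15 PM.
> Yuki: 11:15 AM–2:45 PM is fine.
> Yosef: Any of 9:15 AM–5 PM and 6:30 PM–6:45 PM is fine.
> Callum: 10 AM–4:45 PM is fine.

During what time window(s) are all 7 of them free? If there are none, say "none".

Leo ∩ Ugo: 09:45-10:30, 11:45-16:00.
Leo ∩ Ugo ∩ Grace: 09:45-10:30, 11:45-15:15.
Leo ∩ Ugo ∩ Grace ∩ Farrukh: 09:45-10:30, 11:45-13:00, 13:15-15:15.
Leo ∩ Ugo ∩ Grace ∩ Farrukh ∩ Yuki: 11:45-13:00, 13:15-14:45.
Leo ∩ Ugo ∩ Grace ∩ Farrukh ∩ Yuki ∩ Yosef: 11:45-13:00, 13:15-14:45.
Leo ∩ Ugo ∩ Grace ∩ Farrukh ∩ Yuki ∩ Yosef ∩ Callum: 11:45-13:00, 13:15-14:45.

11:45-13:00, 13:15-14:45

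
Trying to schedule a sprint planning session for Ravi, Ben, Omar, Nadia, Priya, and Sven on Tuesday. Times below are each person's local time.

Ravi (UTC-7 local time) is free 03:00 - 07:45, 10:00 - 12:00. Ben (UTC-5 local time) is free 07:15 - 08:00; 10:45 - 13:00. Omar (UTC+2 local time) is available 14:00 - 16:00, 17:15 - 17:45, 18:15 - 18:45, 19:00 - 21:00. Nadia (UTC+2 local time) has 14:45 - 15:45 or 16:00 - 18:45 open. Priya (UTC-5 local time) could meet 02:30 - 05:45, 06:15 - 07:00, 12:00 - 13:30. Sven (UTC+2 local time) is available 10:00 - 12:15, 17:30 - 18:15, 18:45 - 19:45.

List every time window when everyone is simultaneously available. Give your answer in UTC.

none

Ravi in UTC: 10:00-14:45, 17:00-19:00 (add 7h to convert from UTC-7).
Ben in UTC: 12:15-13:00, 15:45-18:00 (add 5h to convert from UTC-5).
Omar in UTC: 12:00-14:00, 15:15-15:45, 16:15-16:45, 17:00-19:00 (subtract 2h to convert from UTC+2).
Nadia in UTC: 12:45-13:45, 14:00-16:45 (subtract 2h to convert from UTC+2).
Priya in UTC: 07:30-10:45, 11:15-12:00, 17:00-18:30 (add 5h to convert from UTC-5).
Sven in UTC: 08:00-10:15, 15:30-16:15, 16:45-17:45 (subtract 2h to convert from UTC+2).
Ravi ∩ Ben: 12:15-13:00, 17:00-18:00.
Ravi ∩ Ben ∩ Omar: 12:15-13:00, 17:00-18:00.
Ravi ∩ Ben ∩ Omar ∩ Nadia: 12:45-13:00.
Ravi ∩ Ben ∩ Omar ∩ Nadia ∩ Priya: ∅.
Ravi ∩ Ben ∩ Omar ∩ Nadia ∩ Priya ∩ Sven: ∅.
There is no time when everyone is free.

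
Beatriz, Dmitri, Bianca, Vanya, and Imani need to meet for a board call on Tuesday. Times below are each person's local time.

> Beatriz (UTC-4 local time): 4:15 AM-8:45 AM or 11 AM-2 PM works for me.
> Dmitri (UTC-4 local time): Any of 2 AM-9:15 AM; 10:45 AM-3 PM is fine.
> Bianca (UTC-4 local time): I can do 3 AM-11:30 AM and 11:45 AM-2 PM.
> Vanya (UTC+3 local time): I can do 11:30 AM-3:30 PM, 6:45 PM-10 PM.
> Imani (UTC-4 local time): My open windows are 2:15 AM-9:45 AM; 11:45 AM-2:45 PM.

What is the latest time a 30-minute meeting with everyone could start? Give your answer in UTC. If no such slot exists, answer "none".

Beatriz in UTC: 08:15-12:45, 15:00-18:00 (add 4h to convert from UTC-4).
Dmitri in UTC: 06:00-13:15, 14:45-19:00 (add 4h to convert from UTC-4).
Bianca in UTC: 07:00-15:30, 15:45-18:00 (add 4h to convert from UTC-4).
Vanya in UTC: 08:30-12:30, 15:45-19:00 (subtract 3h to convert from UTC+3).
Imani in UTC: 06:15-13:45, 15:45-18:45 (add 4h to convert from UTC-4).
Beatriz ∩ Dmitri: 08:15-12:45, 15:00-18:00.
Beatriz ∩ Dmitri ∩ Bianca: 08:15-12:45, 15:00-15:30, 15:45-18:00.
Beatriz ∩ Dmitri ∩ Bianca ∩ Vanya: 08:30-12:30, 15:45-18:00.
Beatriz ∩ Dmitri ∩ Bianca ∩ Vanya ∩ Imani: 08:30-12:30, 15:45-18:00.
The last common window of at least 30 minutes is 15:45-18:00; a 30-minute meeting can start as late as 17:30 and still end by 18:00.

17:30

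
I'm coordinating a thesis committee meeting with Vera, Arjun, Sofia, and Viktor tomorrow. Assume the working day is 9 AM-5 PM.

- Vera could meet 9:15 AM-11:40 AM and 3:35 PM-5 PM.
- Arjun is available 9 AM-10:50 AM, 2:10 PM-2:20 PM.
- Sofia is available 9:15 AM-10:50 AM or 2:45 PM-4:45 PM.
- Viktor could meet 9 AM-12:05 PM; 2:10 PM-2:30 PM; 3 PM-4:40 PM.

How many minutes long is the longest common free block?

95

Vera ∩ Arjun: 09:15-10:50.
Vera ∩ Arjun ∩ Sofia: 09:15-10:50.
Vera ∩ Arjun ∩ Sofia ∩ Viktor: 09:15-10:50.
So the common availability across everyone is 09:15-10:50.
The longest is 09:15-10:50 at 95 minutes.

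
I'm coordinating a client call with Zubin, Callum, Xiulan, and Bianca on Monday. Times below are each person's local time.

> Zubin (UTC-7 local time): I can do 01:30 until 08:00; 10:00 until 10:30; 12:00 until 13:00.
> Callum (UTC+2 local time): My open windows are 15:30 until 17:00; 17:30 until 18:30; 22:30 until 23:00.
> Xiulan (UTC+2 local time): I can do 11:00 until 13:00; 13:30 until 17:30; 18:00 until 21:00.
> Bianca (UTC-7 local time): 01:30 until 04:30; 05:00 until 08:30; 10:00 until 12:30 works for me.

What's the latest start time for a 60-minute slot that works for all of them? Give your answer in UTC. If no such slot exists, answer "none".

14:00

Zubin in UTC: 08:30-15:00, 17:00-17:30, 19:00-20:00 (add 7h to convert from UTC-7).
Callum in UTC: 13:30-15:00, 15:30-16:30, 20:30-21:00 (subtract 2h to convert from UTC+2).
Xiulan in UTC: 09:00-11:00, 11:30-15:30, 16:00-19:00 (subtract 2h to convert from UTC+2).
Bianca in UTC: 08:30-11:30, 12:00-15:30, 17:00-19:30 (add 7h to convert from UTC-7).
Zubin ∩ Callum: 13:30-15:00.
Zubin ∩ Callum ∩ Xiulan: 13:30-15:00.
Zubin ∩ Callum ∩ Xiulan ∩ Bianca: 13:30-15:00.
So the common availability across everyone is 13:30-15:00.
The last common window of at least 60 minutes is 13:30-15:00; a 60-minute meeting can start as late as 14:00 and still end by 15:00.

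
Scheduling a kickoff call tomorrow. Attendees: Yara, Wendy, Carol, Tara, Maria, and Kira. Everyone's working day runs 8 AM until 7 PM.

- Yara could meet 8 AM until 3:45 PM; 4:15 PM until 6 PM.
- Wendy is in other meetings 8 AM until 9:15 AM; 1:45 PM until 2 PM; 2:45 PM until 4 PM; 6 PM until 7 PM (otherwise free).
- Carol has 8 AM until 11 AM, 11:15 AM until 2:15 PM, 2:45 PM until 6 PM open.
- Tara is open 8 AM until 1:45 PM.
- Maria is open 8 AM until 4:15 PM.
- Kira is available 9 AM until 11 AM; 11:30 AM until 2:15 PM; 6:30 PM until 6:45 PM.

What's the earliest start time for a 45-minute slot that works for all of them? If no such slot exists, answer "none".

Yara free: 08:00-15:45, 16:15-18:00.
Wendy free: 09:15-13:45, 14:00-14:45, 16:00-18:00 (invert busy blocks within the working day).
Carol free: 08:00-11:00, 11:15-14:15, 14:45-18:00.
Tara free: 08:00-13:45.
Maria free: 08:00-16:15.
Kira free: 09:00-11:00, 11:30-14:15, 18:30-18:45.
Yara ∩ Wendy: 09:15-13:45, 14:00-14:45, 16:15-18:00.
Yara ∩ Wendy ∩ Carol: 09:15-11:00, 11:15-13:45, 14:00-14:15, 16:15-18:00.
Yara ∩ Wendy ∩ Carol ∩ Tara: 09:15-11:00, 11:15-13:45.
Yara ∩ Wendy ∩ Carol ∩ Tara ∩ Maria: 09:15-11:00, 11:15-13:45.
Yara ∩ Wendy ∩ Carol ∩ Tara ∩ Maria ∩ Kira: 09:15-11:00, 11:30-13:45.
So the common availability across everyone is 09:15-11:00, 11:30-13:45.
The first common window of at least 45 minutes is 09:15-11:00, so the earliest start is 09:15.

09:15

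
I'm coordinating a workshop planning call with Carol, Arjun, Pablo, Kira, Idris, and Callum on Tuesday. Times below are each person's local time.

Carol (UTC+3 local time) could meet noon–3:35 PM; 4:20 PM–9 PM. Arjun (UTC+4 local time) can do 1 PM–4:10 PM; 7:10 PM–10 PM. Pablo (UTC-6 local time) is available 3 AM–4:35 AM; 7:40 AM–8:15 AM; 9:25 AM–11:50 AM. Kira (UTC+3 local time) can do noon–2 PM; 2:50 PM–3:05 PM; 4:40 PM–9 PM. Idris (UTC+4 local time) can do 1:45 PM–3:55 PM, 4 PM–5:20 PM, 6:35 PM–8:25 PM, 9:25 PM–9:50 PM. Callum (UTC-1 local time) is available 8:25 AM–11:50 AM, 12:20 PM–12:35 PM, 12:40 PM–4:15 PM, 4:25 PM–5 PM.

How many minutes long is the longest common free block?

60

Carol in UTC: 09:00-12:35, 13:20-18:00 (subtract 3h to convert from UTC+3).
Arjun in UTC: 09:00-12:10, 15:10-18:00 (subtract 4h to convert from UTC+4).
Pablo in UTC: 09:00-10:35, 13:40-14:15, 15:25-17:50 (add 6h to convert from UTC-6).
Kira in UTC: 09:00-11:00, 11:50-12:05, 13:40-18:00 (subtract 3h to convert from UTC+3).
Idris in UTC: 09:45-11:55, 12:00-13:20, 14:35-16:25, 17:25-17:50 (subtract 4h to convert from UTC+4).
Callum in UTC: 09:25-12:50, 13:20-13:35, 13:40-17:15, 17:25-18:00 (add 1h to convert from UTC-1).
Carol ∩ Arjun: 09:00-12:10, 15:10-18:00.
Carol ∩ Arjun ∩ Pablo: 09:00-10:35, 15:25-17:50.
Carol ∩ Arjun ∩ Pablo ∩ Kira: 09:00-10:35, 15:25-17:50.
Carol ∩ Arjun ∩ Pablo ∩ Kira ∩ Idris: 09:45-10:35, 15:25-16:25, 17:25-17:50.
Carol ∩ Arjun ∩ Pablo ∩ Kira ∩ Idris ∩ Callum: 09:45-10:35, 15:25-16:25, 17:25-17:50.
Those are the intersection windows.
The longest is 15:25-16:25 at 60 minutes.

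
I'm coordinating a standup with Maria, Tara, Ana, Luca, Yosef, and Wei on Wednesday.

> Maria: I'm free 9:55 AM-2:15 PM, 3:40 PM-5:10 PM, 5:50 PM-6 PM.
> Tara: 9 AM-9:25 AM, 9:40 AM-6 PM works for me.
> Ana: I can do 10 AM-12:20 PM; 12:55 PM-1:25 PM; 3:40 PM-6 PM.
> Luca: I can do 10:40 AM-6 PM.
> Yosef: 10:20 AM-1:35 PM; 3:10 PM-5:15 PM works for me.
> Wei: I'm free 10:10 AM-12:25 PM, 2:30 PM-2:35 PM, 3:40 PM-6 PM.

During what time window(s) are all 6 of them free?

10:40-12:20, 15:40-17:10

Maria ∩ Tara: 09:55-14:15, 15:40-17:10, 17:50-18:00.
Maria ∩ Tara ∩ Ana: 10:00-12:20, 12:55-13:25, 15:40-17:10, 17:50-18:00.
Maria ∩ Tara ∩ Ana ∩ Luca: 10:40-12:20, 12:55-13:25, 15:40-17:10, 17:50-18:00.
Maria ∩ Tara ∩ Ana ∩ Luca ∩ Yosef: 10:40-12:20, 12:55-13:25, 15:40-17:10.
Maria ∩ Tara ∩ Ana ∩ Luca ∩ Yosef ∩ Wei: 10:40-12:20, 15:40-17:10.
Those are the intersection windows.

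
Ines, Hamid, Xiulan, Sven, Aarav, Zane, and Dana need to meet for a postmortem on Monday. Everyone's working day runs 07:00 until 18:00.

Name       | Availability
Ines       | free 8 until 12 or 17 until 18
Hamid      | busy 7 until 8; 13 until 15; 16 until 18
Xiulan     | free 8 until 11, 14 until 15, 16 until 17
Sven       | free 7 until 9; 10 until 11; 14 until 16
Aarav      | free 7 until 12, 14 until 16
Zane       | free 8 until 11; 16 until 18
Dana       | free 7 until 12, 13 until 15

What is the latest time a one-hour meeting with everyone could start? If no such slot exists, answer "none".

10:00

Ines free: 08:00-12:00, 17:00-18:00.
Hamid free: 08:00-13:00, 15:00-16:00 (invert busy blocks within the working day).
Xiulan free: 08:00-11:00, 14:00-15:00, 16:00-17:00.
Sven free: 07:00-09:00, 10:00-11:00, 14:00-16:00.
Aarav free: 07:00-12:00, 14:00-16:00.
Zane free: 08:00-11:00, 16:00-18:00.
Dana free: 07:00-12:00, 13:00-15:00.
Ines ∩ Hamid: 08:00-12:00.
Ines ∩ Hamid ∩ Xiulan: 08:00-11:00.
Ines ∩ Hamid ∩ Xiulan ∩ Sven: 08:00-09:00, 10:00-11:00.
Ines ∩ Hamid ∩ Xiulan ∩ Sven ∩ Aarav: 08:00-09:00, 10:00-11:00.
Ines ∩ Hamid ∩ Xiulan ∩ Sven ∩ Aarav ∩ Zane: 08:00-09:00, 10:00-11:00.
Ines ∩ Hamid ∩ Xiulan ∩ Sven ∩ Aarav ∩ Zane ∩ Dana: 08:00-09:00, 10:00-11:00.
So the common availability across everyone is 08:00-09:00, 10:00-11:00.
The last common window of at least 60 minutes is 10:00-11:00; a 60-minute meeting can start as late as 10:00 and still end by 11:00.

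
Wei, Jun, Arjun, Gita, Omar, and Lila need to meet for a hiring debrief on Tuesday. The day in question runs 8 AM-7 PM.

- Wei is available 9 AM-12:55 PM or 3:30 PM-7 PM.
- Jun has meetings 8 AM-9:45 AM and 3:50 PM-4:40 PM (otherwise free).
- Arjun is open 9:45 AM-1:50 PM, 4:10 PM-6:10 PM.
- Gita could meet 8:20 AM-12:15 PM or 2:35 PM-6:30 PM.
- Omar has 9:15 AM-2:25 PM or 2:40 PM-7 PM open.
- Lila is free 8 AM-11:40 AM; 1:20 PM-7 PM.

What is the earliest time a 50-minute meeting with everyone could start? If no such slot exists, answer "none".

09:45

Wei free: 09:00-12:55, 15:30-19:00.
Jun free: 09:45-15:50, 16:40-19:00 (invert busy blocks within the working day).
Arjun free: 09:45-13:50, 16:10-18:10.
Gita free: 08:20-12:15, 14:35-18:30.
Omar free: 09:15-14:25, 14:40-19:00.
Lila free: 08:00-11:40, 13:20-19:00.
Wei ∩ Jun: 09:45-12:55, 15:30-15:50, 16:40-19:00.
Wei ∩ Jun ∩ Arjun: 09:45-12:55, 16:40-18:10.
Wei ∩ Jun ∩ Arjun ∩ Gita: 09:45-12:15, 16:40-18:10.
Wei ∩ Jun ∩ Arjun ∩ Gita ∩ Omar: 09:45-12:15, 16:40-18:10.
Wei ∩ Jun ∩ Arjun ∩ Gita ∩ Omar ∩ Lila: 09:45-11:40, 16:40-18:10.
The first common window of at least 50 minutes is 09:45-11:40, so the earliest start is 09:45.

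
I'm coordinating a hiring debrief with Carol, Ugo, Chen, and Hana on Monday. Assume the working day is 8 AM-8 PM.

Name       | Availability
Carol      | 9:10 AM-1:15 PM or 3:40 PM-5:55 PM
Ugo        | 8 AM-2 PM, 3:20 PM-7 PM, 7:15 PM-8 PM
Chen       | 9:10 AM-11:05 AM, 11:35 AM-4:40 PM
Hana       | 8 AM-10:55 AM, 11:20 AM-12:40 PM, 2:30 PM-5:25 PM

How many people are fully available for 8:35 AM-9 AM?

2

Ugo and Hana can make the full 08:35-09:00 slot — that's 2.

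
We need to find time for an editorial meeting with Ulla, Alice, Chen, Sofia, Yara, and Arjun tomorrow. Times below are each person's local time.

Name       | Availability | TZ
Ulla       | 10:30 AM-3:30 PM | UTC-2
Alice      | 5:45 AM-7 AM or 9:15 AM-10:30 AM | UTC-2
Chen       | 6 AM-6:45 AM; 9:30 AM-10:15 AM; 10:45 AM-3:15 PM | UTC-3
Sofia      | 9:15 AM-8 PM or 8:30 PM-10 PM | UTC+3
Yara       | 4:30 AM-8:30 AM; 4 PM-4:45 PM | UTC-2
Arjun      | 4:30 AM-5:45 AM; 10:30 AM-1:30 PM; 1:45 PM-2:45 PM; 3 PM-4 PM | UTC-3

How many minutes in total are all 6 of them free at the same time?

Ulla in UTC: 12:30-17:30 (add 2h to convert from UTC-2).
Alice in UTC: 07:45-09:00, 11:15-12:30 (add 2h to convert from UTC-2).
Chen in UTC: 09:00-09:45, 12:30-13:15, 13:45-18:15 (add 3h to convert from UTC-3).
Sofia in UTC: 06:15-17:00, 17:30-19:00 (subtract 3h to convert from UTC+3).
Yara in UTC: 06:30-10:30, 18:00-18:45 (add 2h to convert from UTC-2).
Arjun in UTC: 07:30-08:45, 13:30-16:30, 16:45-17:45, 18:00-19:00 (add 3h to convert from UTC-3).
Ulla ∩ Alice: ∅.
Ulla ∩ Alice ∩ Chen: ∅.
Ulla ∩ Alice ∩ Chen ∩ Sofia: ∅.
Ulla ∩ Alice ∩ Chen ∩ Sofia ∩ Yara: ∅.
Ulla ∩ Alice ∩ Chen ∩ Sofia ∩ Yara ∩ Arjun: ∅.
There is no time when everyone is free.
There is no common window, so the total is 0 minutes.

0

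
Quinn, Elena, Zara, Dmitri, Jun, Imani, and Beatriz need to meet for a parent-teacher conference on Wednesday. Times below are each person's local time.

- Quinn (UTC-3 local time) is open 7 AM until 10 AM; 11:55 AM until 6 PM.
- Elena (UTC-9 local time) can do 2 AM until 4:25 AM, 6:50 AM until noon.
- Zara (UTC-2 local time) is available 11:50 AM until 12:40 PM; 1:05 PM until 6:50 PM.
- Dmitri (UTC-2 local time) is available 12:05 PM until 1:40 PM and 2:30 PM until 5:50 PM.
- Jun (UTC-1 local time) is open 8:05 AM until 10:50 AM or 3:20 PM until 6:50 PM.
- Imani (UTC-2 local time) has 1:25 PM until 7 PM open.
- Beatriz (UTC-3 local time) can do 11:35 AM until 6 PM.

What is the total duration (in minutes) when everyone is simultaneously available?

Quinn in UTC: 10:00-13:00, 14:55-21:00 (add 3h to convert from UTC-3).
Elena in UTC: 11:00-13:25, 15:50-21:00 (add 9h to convert from UTC-9).
Zara in UTC: 13:50-14:40, 15:05-20:50 (add 2h to convert from UTC-2).
Dmitri in UTC: 14:05-15:40, 16:30-19:50 (add 2h to convert from UTC-2).
Jun in UTC: 09:05-11:50, 16:20-19:50 (add 1h to convert from UTC-1).
Imani in UTC: 15:25-21:00 (add 2h to convert from UTC-2).
Beatriz in UTC: 14:35-21:00 (add 3h to convert from UTC-3).
Quinn ∩ Elena: 11:00-13:00, 15:50-21:00.
Quinn ∩ Elena ∩ Zara: 15:50-20:50.
Quinn ∩ Elena ∩ Zara ∩ Dmitri: 16:30-19:50.
Quinn ∩ Elena ∩ Zara ∩ Dmitri ∩ Jun: 16:30-19:50.
Quinn ∩ Elena ∩ Zara ∩ Dmitri ∩ Jun ∩ Imani: 16:30-19:50.
Quinn ∩ Elena ∩ Zara ∩ Dmitri ∩ Jun ∩ Imani ∩ Beatriz: 16:30-19:50.
So the common availability across everyone is 16:30-19:50.
That's a single block of 200 minutes.

200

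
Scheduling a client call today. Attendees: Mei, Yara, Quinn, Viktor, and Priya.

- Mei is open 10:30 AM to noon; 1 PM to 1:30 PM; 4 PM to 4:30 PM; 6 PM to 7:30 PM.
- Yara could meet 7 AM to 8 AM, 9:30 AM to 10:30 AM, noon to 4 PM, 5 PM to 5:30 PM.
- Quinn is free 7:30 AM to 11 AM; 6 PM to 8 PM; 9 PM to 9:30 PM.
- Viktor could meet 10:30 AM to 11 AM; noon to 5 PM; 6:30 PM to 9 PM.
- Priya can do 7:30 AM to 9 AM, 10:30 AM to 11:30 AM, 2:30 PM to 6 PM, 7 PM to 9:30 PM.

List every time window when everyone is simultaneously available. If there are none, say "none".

none

Mei ∩ Yara: 13:00-13:30.
Mei ∩ Yara ∩ Quinn: ∅.
Mei ∩ Yara ∩ Quinn ∩ Viktor: ∅.
Mei ∩ Yara ∩ Quinn ∩ Viktor ∩ Priya: ∅.
There is no time when everyone is free.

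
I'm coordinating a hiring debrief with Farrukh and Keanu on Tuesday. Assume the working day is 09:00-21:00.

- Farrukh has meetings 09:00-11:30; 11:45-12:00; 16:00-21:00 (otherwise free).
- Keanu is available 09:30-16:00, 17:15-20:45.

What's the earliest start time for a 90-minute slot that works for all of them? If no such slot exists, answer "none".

12:00

Farrukh free: 11:30-11:45, 12:00-16:00 (invert busy blocks within the working day).
Keanu free: 09:30-16:00, 17:15-20:45.
Farrukh ∩ Keanu: 11:30-11:45, 12:00-16:00.
Those are the intersection windows.
The first common window of at least 90 minutes is 12:00-16:00, so the earliest start is 12:00.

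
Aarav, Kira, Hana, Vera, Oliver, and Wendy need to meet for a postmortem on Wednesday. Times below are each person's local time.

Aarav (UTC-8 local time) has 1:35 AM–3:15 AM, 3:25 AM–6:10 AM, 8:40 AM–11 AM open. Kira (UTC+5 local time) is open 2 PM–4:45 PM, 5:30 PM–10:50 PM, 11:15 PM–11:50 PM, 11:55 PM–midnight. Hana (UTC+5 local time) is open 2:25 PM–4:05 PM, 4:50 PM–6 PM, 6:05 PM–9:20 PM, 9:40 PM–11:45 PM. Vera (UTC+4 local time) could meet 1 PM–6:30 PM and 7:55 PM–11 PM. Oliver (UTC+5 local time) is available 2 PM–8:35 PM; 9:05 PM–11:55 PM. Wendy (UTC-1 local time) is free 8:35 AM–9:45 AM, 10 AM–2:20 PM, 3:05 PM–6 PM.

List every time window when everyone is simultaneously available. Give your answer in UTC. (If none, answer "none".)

Aarav in UTC: 09:35-11:15, 11:25-14:10, 16:40-19:00 (add 8h to convert from UTC-8).
Kira in UTC: 09:00-11:45, 12:30-17:50, 18:15-18:50, 18:55-19:00 (subtract 5h to convert from UTC+5).
Hana in UTC: 09:25-11:05, 11:50-13:00, 13:05-16:20, 16:40-18:45 (subtract 5h to convert from UTC+5).
Vera in UTC: 09:00-14:30, 15:55-19:00 (subtract 4h to convert from UTC+4).
Oliver in UTC: 09:00-15:35, 16:05-18:55 (subtract 5h to convert from UTC+5).
Wendy in UTC: 09:35-10:45, 11:00-15:20, 16:05-19:00 (add 1h to convert from UTC-1).
Aarav ∩ Kira: 09:35-11:15, 11:25-11:45, 12:30-14:10, 16:40-17:50, 18:15-18:50, 18:55-19:00.
Aarav ∩ Kira ∩ Hana: 09:35-11:05, 12:30-13:00, 13:05-14:10, 16:40-17:50, 18:15-18:45.
Aarav ∩ Kira ∩ Hana ∩ Vera: 09:35-11:05, 12:30-13:00, 13:05-14:10, 16:40-17:50, 18:15-18:45.
Aarav ∩ Kira ∩ Hana ∩ Vera ∩ Oliver: 09:35-11:05, 12:30-13:00, 13:05-14:10, 16:40-17:50, 18:15-18:45.
Aarav ∩ Kira ∩ Hana ∩ Vera ∩ Oliver ∩ Wendy: 09:35-10:45, 11:00-11:05, 12:30-13:00, 13:05-14:10, 16:40-17:50, 18:15-18:45.

09:35-10:45, 11:00-11:05, 12:30-13:00, 13:05-14:10, 16:40-17:50, 18:15-18:45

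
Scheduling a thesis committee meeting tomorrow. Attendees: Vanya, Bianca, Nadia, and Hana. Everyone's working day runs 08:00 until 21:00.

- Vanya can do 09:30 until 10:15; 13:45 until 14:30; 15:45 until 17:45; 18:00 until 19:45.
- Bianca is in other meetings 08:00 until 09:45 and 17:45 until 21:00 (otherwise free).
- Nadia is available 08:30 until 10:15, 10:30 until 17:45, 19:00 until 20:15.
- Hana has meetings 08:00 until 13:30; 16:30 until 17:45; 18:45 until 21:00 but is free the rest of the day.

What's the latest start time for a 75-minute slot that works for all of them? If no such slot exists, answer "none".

none

Vanya free: 09:30-10:15, 13:45-14:30, 15:45-17:45, 18:00-19:45.
Bianca free: 09:45-17:45 (invert busy blocks within the working day).
Nadia free: 08:30-10:15, 10:30-17:45, 19:00-20:15.
Hana free: 13:30-16:30, 17:45-18:45 (invert busy blocks within the working day).
Vanya ∩ Bianca: 09:45-10:15, 13:45-14:30, 15:45-17:45.
Vanya ∩ Bianca ∩ Nadia: 09:45-10:15, 13:45-14:30, 15:45-17:45.
Vanya ∩ Bianca ∩ Nadia ∩ Hana: 13:45-14:30, 15:45-16:30.
No common window is at least 75 minutes long.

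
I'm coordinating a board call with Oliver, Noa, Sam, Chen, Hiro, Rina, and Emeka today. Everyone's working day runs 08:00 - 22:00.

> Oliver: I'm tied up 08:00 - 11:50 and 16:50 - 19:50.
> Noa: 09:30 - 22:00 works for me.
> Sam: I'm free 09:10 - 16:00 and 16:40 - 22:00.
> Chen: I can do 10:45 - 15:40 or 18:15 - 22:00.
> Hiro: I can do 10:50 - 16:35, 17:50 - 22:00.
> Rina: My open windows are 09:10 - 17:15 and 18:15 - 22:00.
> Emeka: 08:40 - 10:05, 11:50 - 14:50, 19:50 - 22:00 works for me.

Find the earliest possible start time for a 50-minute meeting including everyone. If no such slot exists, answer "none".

Oliver free: 11:50-16:50, 19:50-22:00 (invert busy blocks within the working day).
Noa free: 09:30-22:00.
Sam free: 09:10-16:00, 16:40-22:00.
Chen free: 10:45-15:40, 18:15-22:00.
Hiro free: 10:50-16:35, 17:50-22:00.
Rina free: 09:10-17:15, 18:15-22:00.
Emeka free: 08:40-10:05, 11:50-14:50, 19:50-22:00.
Oliver ∩ Noa: 11:50-16:50, 19:50-22:00.
Oliver ∩ Noa ∩ Sam: 11:50-16:00, 16:40-16:50, 19:50-22:00.
Oliver ∩ Noa ∩ Sam ∩ Chen: 11:50-15:40, 19:50-22:00.
Oliver ∩ Noa ∩ Sam ∩ Chen ∩ Hiro: 11:50-15:40, 19:50-22:00.
Oliver ∩ Noa ∩ Sam ∩ Chen ∩ Hiro ∩ Rina: 11:50-15:40, 19:50-22:00.
Oliver ∩ Noa ∩ Sam ∩ Chen ∩ Hiro ∩ Rina ∩ Emeka: 11:50-14:50, 19:50-22:00.
The first common window of at least 50 minutes is 11:50-14:50, so the earliest start is 11:50.

11:50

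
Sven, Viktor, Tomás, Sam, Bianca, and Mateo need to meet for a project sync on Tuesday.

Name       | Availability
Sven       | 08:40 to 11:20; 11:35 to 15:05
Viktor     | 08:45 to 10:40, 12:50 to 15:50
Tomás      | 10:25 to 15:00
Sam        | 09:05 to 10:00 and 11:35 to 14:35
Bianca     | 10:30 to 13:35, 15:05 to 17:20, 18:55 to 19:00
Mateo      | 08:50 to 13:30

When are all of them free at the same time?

Sven ∩ Viktor: 08:45-10:40, 12:50-15:05.
Sven ∩ Viktor ∩ Tomás: 10:25-10:40, 12:50-15:00.
Sven ∩ Viktor ∩ Tomás ∩ Sam: 12:50-14:35.
Sven ∩ Viktor ∩ Tomás ∩ Sam ∩ Bianca: 12:50-13:35.
Sven ∩ Viktor ∩ Tomás ∩ Sam ∩ Bianca ∩ Mateo: 12:50-13:30.

12:50-13:30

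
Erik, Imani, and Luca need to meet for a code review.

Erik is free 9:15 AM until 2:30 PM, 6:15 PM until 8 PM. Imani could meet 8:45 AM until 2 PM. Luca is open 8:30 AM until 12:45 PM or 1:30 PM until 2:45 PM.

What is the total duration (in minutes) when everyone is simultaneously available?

240

Erik ∩ Imani: 09:15-14:00.
Erik ∩ Imani ∩ Luca: 09:15-12:45, 13:30-14:00.
Those are the intersection windows.
Summing the common windows: 210 + 30 = 240 minutes.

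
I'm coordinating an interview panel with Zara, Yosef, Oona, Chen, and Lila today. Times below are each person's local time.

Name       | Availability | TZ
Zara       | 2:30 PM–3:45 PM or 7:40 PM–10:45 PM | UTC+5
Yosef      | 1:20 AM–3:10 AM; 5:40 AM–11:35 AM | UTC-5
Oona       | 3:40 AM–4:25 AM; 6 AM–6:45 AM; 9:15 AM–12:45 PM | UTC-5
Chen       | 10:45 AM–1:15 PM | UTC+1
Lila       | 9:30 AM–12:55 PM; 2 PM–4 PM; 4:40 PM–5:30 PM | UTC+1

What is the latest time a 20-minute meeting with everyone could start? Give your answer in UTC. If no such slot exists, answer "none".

none

Zara in UTC: 09:30-10:45, 14:40-17:45 (subtract 5h to convert from UTC+5).
Yosef in UTC: 06:20-08:10, 10:40-16:35 (add 5h to convert from UTC-5).
Oona in UTC: 08:40-09:25, 11:00-11:45, 14:15-17:45 (add 5h to convert from UTC-5).
Chen in UTC: 09:45-12:15 (subtract 1h to convert from UTC+1).
Lila in UTC: 08:30-11:55, 13:00-15:00, 15:40-16:30 (subtract 1h to convert from UTC+1).
Zara ∩ Yosef: 10:40-10:45, 14:40-16:35.
Zara ∩ Yosef ∩ Oona: 14:40-16:35.
Zara ∩ Yosef ∩ Oona ∩ Chen: ∅.
Zara ∩ Yosef ∩ Oona ∩ Chen ∩ Lila: ∅.
There is no time when everyone is free.
No common window is at least 20 minutes long.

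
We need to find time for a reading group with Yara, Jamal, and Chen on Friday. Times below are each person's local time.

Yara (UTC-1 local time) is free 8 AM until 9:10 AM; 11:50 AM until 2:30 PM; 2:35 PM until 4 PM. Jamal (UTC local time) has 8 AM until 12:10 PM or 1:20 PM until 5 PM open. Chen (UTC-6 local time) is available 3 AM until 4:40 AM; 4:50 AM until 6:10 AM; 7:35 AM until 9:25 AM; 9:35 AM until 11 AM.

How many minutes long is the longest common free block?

Yara in UTC: 09:00-10:10, 12:50-15:30, 15:35-17:00 (add 1h to convert from UTC-1).
Jamal in UTC: 08:00-12:10, 13:20-17:00.
Chen in UTC: 09:00-10:40, 10:50-12:10, 13:35-15:25, 15:35-17:00 (add 6h to convert from UTC-6).
Yara ∩ Jamal: 09:00-10:10, 13:20-15:30, 15:35-17:00.
Yara ∩ Jamal ∩ Chen: 09:00-10:10, 13:35-15:25, 15:35-17:00.
The longest is 13:35-15:25 at 110 minutes.

110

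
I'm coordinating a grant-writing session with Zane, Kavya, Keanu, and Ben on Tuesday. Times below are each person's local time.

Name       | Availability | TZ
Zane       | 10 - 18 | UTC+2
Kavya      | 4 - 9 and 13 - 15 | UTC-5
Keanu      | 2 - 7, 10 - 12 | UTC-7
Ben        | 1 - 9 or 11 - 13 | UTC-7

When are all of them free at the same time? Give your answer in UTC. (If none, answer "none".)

Zane in UTC: 08:00-16:00 (subtract 2h to convert from UTC+2).
Kavya in UTC: 09:00-14:00, 18:00-20:00 (add 5h to convert from UTC-5).
Keanu in UTC: 09:00-14:00, 17:00-19:00 (add 7h to convert from UTC-7).
Ben in UTC: 08:00-16:00, 18:00-20:00 (add 7h to convert from UTC-7).
Zane ∩ Kavya: 09:00-14:00.
Zane ∩ Kavya ∩ Keanu: 09:00-14:00.
Zane ∩ Kavya ∩ Keanu ∩ Ben: 09:00-14:00.
So the common availability across everyone is 09:00-14:00.

09:00-14:00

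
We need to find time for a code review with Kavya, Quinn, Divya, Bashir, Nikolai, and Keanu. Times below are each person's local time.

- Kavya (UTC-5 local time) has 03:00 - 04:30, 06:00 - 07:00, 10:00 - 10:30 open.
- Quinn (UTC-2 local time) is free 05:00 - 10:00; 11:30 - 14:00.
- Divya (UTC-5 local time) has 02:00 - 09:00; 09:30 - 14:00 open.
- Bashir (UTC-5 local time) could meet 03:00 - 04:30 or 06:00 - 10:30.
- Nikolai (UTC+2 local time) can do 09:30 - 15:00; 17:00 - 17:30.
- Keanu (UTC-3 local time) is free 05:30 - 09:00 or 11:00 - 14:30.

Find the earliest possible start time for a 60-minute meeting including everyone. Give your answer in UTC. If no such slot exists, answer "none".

Kavya in UTC: 08:00-09:30, 11:00-12:00, 15:00-15:30 (add 5h to convert from UTC-5).
Quinn in UTC: 07:00-12:00, 13:30-16:00 (add 2h to convert from UTC-2).
Divya in UTC: 07:00-14:00, 14:30-19:00 (add 5h to convert from UTC-5).
Bashir in UTC: 08:00-09:30, 11:00-15:30 (add 5h to convert from UTC-5).
Nikolai in UTC: 07:30-13:00, 15:00-15:30 (subtract 2h to convert from UTC+2).
Keanu in UTC: 08:30-12:00, 14:00-17:30 (add 3h to convert from UTC-3).
Kavya ∩ Quinn: 08:00-09:30, 11:00-12:00, 15:00-15:30.
Kavya ∩ Quinn ∩ Divya: 08:00-09:30, 11:00-12:00, 15:00-15:30.
Kavya ∩ Quinn ∩ Divya ∩ Bashir: 08:00-09:30, 11:00-12:00, 15:00-15:30.
Kavya ∩ Quinn ∩ Divya ∩ Bashir ∩ Nikolai: 08:00-09:30, 11:00-12:00, 15:00-15:30.
Kavya ∩ Quinn ∩ Divya ∩ Bashir ∩ Nikolai ∩ Keanu: 08:30-09:30, 11:00-12:00, 15:00-15:30.
The first common window of at least 60 minutes is 08:30-09:30, so the earliest start is 08:30.

08:30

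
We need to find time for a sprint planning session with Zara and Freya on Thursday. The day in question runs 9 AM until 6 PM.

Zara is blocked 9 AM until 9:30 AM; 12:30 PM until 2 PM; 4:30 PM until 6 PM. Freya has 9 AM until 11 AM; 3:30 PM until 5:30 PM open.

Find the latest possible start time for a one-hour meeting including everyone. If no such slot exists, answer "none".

15:30

Zara free: 09:30-12:30, 14:00-16:30 (invert busy blocks within the working day).
Freya free: 09:00-11:00, 15:30-17:30.
Zara ∩ Freya: 09:30-11:00, 15:30-16:30.
The last common window of at least 60 minutes is 15:30-16:30; a 60-minute meeting can start as late as 15:30 and still end by 16:30.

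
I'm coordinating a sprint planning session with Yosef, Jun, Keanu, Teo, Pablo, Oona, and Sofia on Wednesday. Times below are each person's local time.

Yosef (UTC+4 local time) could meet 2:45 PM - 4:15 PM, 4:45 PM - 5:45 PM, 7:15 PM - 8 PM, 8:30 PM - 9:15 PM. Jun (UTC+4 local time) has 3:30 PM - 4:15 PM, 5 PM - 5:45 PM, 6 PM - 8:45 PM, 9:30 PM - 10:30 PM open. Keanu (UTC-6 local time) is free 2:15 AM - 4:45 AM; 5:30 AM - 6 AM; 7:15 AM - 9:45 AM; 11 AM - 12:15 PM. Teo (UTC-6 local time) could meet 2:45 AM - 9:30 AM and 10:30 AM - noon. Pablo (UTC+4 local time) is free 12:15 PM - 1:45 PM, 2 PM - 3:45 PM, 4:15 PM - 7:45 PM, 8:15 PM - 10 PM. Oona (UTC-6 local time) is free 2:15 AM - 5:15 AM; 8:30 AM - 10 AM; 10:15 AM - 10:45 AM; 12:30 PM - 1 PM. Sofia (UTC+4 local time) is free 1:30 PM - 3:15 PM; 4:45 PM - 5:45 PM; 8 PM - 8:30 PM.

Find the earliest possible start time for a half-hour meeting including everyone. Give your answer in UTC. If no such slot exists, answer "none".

none

Yosef in UTC: 10:45-12:15, 12:45-13:45, 15:15-16:00, 16:30-17:15 (subtract 4h to convert from UTC+4).
Jun in UTC: 11:30-12:15, 13:00-13:45, 14:00-16:45, 17:30-18:30 (subtract 4h to convert from UTC+4).
Keanu in UTC: 08:15-10:45, 11:30-12:00, 13:15-15:45, 17:00-18:15 (add 6h to convert from UTC-6).
Teo in UTC: 08:45-15:30, 16:30-18:00 (add 6h to convert from UTC-6).
Pablo in UTC: 08:15-09:45, 10:00-11:45, 12:15-15:45, 16:15-18:00 (subtract 4h to convert from UTC+4).
Oona in UTC: 08:15-11:15, 14:30-16:00, 16:15-16:45, 18:30-19:00 (add 6h to convert from UTC-6).
Sofia in UTC: 09:30-11:15, 12:45-13:45, 16:00-16:30 (subtract 4h to convert from UTC+4).
Yosef ∩ Jun: 11:30-12:15, 13:00-13:45, 15:15-16:00, 16:30-16:45.
Yosef ∩ Jun ∩ Keanu: 11:30-12:00, 13:15-13:45, 15:15-15:45.
Yosef ∩ Jun ∩ Keanu ∩ Teo: 11:30-12:00, 13:15-13:45, 15:15-15:30.
Yosef ∩ Jun ∩ Keanu ∩ Teo ∩ Pablo: 11:30-11:45, 13:15-13:45, 15:15-15:30.
Yosef ∩ Jun ∩ Keanu ∩ Teo ∩ Pablo ∩ Oona: 15:15-15:30.
Yosef ∩ Jun ∩ Keanu ∩ Teo ∩ Pablo ∩ Oona ∩ Sofia: ∅.
There is no time when everyone is free.
No common window is at least 30 minutes long.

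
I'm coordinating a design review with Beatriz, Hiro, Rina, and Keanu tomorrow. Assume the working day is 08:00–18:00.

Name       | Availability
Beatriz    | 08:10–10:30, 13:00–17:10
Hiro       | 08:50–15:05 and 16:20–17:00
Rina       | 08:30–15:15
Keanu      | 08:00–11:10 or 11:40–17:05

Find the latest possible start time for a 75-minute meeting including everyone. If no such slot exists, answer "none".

Beatriz ∩ Hiro: 08:50-10:30, 13:00-15:05, 16:20-17:00.
Beatriz ∩ Hiro ∩ Rina: 08:50-10:30, 13:00-15:05.
Beatriz ∩ Hiro ∩ Rina ∩ Keanu: 08:50-10:30, 13:00-15:05.
The last common window of at least 75 minutes is 13:00-15:05; a 75-minute meeting can start as late as 13:50 and still end by 15:05.

13:50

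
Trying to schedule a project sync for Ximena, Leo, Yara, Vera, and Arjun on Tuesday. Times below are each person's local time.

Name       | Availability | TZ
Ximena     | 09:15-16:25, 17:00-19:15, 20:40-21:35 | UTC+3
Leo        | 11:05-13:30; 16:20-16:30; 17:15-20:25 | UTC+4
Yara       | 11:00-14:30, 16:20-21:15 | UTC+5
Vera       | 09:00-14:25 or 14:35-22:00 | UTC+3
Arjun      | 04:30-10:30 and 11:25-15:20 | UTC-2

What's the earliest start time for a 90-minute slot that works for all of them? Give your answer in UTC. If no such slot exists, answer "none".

Ximena in UTC: 06:15-13:25, 14:00-16:15, 17:40-18:35 (subtract 3h to convert from UTC+3).
Leo in UTC: 07:05-09:30, 12:20-12:30, 13:15-16:25 (subtract 4h to convert from UTC+4).
Yara in UTC: 06:00-09:30, 11:20-16:15 (subtract 5h to convert from UTC+5).
Vera in UTC: 06:00-11:25, 11:35-19:00 (subtract 3h to convert from UTC+3).
Arjun in UTC: 06:30-12:30, 13:25-17:20 (add 2h to convert from UTC-2).
Ximena ∩ Leo: 07:05-09:30, 12:20-12:30, 13:15-13:25, 14:00-16:15.
Ximena ∩ Leo ∩ Yara: 07:05-09:30, 12:20-12:30, 13:15-13:25, 14:00-16:15.
Ximena ∩ Leo ∩ Yara ∩ Vera: 07:05-09:30, 12:20-12:30, 13:15-13:25, 14:00-16:15.
Ximena ∩ Leo ∩ Yara ∩ Vera ∩ Arjun: 07:05-09:30, 12:20-12:30, 14:00-16:15.
So the common availability across everyone is 07:05-09:30, 12:20-12:30, 14:00-16:15.
The first common window of at least 90 minutes is 07:05-09:30, so the earliest start is 07:05.

07:05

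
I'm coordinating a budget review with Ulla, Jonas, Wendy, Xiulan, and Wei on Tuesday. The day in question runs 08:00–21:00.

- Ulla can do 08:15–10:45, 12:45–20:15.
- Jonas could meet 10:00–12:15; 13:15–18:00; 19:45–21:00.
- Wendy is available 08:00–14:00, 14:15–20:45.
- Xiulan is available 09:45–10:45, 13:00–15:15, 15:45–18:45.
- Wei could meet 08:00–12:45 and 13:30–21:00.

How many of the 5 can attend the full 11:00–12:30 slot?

2

Wendy and Wei can make the full 11:00-12:30 slot — that's 2.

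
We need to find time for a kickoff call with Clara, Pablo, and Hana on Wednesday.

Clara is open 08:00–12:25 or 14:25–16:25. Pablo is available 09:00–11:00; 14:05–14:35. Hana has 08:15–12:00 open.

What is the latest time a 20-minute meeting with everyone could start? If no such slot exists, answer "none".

10:40

Clara ∩ Pablo: 09:00-11:00, 14:25-14:35.
Clara ∩ Pablo ∩ Hana: 09:00-11:00.
Those are the intersection windows.
The last common window of at least 20 minutes is 09:00-11:00; a 20-minute meeting can start as late as 10:40 and still end by 11:00.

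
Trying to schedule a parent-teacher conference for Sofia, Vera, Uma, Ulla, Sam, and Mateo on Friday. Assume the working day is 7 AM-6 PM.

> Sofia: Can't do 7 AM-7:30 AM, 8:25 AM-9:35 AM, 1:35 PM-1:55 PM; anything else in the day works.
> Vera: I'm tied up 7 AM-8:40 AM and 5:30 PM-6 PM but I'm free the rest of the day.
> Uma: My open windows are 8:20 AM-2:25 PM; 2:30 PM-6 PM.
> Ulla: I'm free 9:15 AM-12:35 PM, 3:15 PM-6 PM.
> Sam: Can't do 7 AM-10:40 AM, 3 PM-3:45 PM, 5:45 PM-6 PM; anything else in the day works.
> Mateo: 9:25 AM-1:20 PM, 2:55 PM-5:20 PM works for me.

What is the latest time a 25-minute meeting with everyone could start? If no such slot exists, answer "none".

Sofia free: 07:30-08:25, 09:35-13:35, 13:55-18:00 (invert busy blocks within the working day).
Vera free: 08:40-17:30 (invert busy blocks within the working day).
Uma free: 08:20-14:25, 14:30-18:00.
Ulla free: 09:15-12:35, 15:15-18:00.
Sam free: 10:40-15:00, 15:45-17:45 (invert busy blocks within the working day).
Mateo free: 09:25-13:20, 14:55-17:20.
Sofia ∩ Vera: 09:35-13:35, 13:55-17:30.
Sofia ∩ Vera ∩ Uma: 09:35-13:35, 13:55-14:25, 14:30-17:30.
Sofia ∩ Vera ∩ Uma ∩ Ulla: 09:35-12:35, 15:15-17:30.
Sofia ∩ Vera ∩ Uma ∩ Ulla ∩ Sam: 10:40-12:35, 15:45-17:30.
Sofia ∩ Vera ∩ Uma ∩ Ulla ∩ Sam ∩ Mateo: 10:40-12:35, 15:45-17:20.
So the common availability across everyone is 10:40-12:35, 15:45-17:20.
The last common window of at least 25 minutes is 15:45-17:20; a 25-minute meeting can start as late as 16:55 and still end by 17:20.

16:55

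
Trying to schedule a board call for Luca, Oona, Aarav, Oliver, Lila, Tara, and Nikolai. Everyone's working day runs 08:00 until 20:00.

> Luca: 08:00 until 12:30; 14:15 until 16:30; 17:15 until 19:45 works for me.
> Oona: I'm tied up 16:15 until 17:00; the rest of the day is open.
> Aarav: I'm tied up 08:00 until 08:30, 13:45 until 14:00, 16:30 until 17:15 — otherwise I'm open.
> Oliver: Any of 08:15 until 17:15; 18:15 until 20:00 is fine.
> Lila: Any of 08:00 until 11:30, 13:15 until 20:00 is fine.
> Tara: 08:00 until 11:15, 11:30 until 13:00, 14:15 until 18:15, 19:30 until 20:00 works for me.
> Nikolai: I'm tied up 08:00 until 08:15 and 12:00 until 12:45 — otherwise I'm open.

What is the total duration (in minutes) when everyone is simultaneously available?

300

Luca free: 08:00-12:30, 14:15-16:30, 17:15-19:45.
Oona free: 08:00-16:15, 17:00-20:00 (invert busy blocks within the working day).
Aarav free: 08:30-13:45, 14:00-16:30, 17:15-20:00 (invert busy blocks within the working day).
Oliver free: 08:15-17:15, 18:15-20:00.
Lila free: 08:00-11:30, 13:15-20:00.
Tara free: 08:00-11:15, 11:30-13:00, 14:15-18:15, 19:30-20:00.
Nikolai free: 08:15-12:00, 12:45-20:00 (invert busy blocks within the working day).
Luca ∩ Oona: 08:00-12:30, 14:15-16:15, 17:15-19:45.
Luca ∩ Oona ∩ Aarav: 08:30-12:30, 14:15-16:15, 17:15-19:45.
Luca ∩ Oona ∩ Aarav ∩ Oliver: 08:30-12:30, 14:15-16:15, 18:15-19:45.
Luca ∩ Oona ∩ Aarav ∩ Oliver ∩ Lila: 08:30-11:30, 14:15-16:15, 18:15-19:45.
Luca ∩ Oona ∩ Aarav ∩ Oliver ∩ Lila ∩ Tara: 08:30-11:15, 14:15-16:15, 19:30-19:45.
Luca ∩ Oona ∩ Aarav ∩ Oliver ∩ Lila ∩ Tara ∩ Nikolai: 08:30-11:15, 14:15-16:15, 19:30-19:45.
Summing the common windows: 165 + 120 + 15 = 300 minutes.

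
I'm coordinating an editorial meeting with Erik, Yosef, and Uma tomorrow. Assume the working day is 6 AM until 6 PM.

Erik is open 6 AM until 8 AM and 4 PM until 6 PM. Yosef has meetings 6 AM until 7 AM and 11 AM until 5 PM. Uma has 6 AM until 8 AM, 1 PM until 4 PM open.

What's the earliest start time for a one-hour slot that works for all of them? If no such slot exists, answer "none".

07:00

Erik free: 06:00-08:00, 16:00-18:00.
Yosef free: 07:00-11:00, 17:00-18:00 (invert busy blocks within the working day).
Uma free: 06:00-08:00, 13:00-16:00.
Erik ∩ Yosef: 07:00-08:00, 17:00-18:00.
Erik ∩ Yosef ∩ Uma: 07:00-08:00.
The first common window of at least 60 minutes is 07:00-08:00, so the earliest start is 07:00.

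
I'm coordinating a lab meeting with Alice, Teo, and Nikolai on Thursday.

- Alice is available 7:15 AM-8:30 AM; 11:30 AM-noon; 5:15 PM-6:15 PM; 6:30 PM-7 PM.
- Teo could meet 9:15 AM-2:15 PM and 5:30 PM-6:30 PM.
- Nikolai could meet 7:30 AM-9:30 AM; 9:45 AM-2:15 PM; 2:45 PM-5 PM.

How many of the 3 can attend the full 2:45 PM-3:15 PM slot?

1

Nikolai can make the full 14:45-15:15 slot — that's 1.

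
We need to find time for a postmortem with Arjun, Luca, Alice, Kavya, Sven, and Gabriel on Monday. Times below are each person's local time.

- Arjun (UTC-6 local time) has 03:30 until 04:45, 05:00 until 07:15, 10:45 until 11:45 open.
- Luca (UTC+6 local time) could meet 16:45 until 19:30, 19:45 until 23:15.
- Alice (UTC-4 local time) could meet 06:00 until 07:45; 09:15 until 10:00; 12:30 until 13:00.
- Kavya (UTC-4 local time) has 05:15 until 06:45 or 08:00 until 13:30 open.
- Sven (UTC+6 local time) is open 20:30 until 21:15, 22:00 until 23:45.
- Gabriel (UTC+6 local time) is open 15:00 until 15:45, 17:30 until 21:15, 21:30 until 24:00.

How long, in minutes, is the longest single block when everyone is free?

15

Arjun in UTC: 09:30-10:45, 11:00-13:15, 16:45-17:45 (add 6h to convert from UTC-6).
Luca in UTC: 10:45-13:30, 13:45-17:15 (subtract 6h to convert from UTC+6).
Alice in UTC: 10:00-11:45, 13:15-14:00, 16:30-17:00 (add 4h to convert from UTC-4).
Kavya in UTC: 09:15-10:45, 12:00-17:30 (add 4h to convert from UTC-4).
Sven in UTC: 14:30-15:15, 16:00-17:45 (subtract 6h to convert from UTC+6).
Gabriel in UTC: 09:00-09:45, 11:30-15:15, 15:30-18:00 (subtract 6h to convert from UTC+6).
Arjun ∩ Luca: 11:00-13:15, 16:45-17:15.
Arjun ∩ Luca ∩ Alice: 11:00-11:45, 16:45-17:00.
Arjun ∩ Luca ∩ Alice ∩ Kavya: 16:45-17:00.
Arjun ∩ Luca ∩ Alice ∩ Kavya ∩ Sven: 16:45-17:00.
Arjun ∩ Luca ∩ Alice ∩ Kavya ∩ Sven ∩ Gabriel: 16:45-17:00.
The longest is 16:45-17:00 at 15 minutes.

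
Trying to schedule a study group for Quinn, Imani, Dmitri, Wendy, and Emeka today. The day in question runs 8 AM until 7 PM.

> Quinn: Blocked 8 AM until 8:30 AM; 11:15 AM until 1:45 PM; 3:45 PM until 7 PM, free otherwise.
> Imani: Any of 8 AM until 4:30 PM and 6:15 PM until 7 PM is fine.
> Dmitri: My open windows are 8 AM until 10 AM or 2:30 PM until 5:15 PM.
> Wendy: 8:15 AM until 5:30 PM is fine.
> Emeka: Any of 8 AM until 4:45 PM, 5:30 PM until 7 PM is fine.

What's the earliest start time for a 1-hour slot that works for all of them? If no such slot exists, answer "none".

08:30

Quinn free: 08:30-11:15, 13:45-15:45 (invert busy blocks within the working day).
Imani free: 08:00-16:30, 18:15-19:00.
Dmitri free: 08:00-10:00, 14:30-17:15.
Wendy free: 08:15-17:30.
Emeka free: 08:00-16:45, 17:30-19:00.
Quinn ∩ Imani: 08:30-11:15, 13:45-15:45.
Quinn ∩ Imani ∩ Dmitri: 08:30-10:00, 14:30-15:45.
Quinn ∩ Imani ∩ Dmitri ∩ Wendy: 08:30-10:00, 14:30-15:45.
Quinn ∩ Imani ∩ Dmitri ∩ Wendy ∩ Emeka: 08:30-10:00, 14:30-15:45.
Those are the intersection windows.
The first common window of at least 60 minutes is 08:30-10:00, so the earliest start is 08:30.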